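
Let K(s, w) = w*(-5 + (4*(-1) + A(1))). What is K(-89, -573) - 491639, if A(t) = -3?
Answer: -484763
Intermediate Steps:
K(s, w) = -12*w (K(s, w) = w*(-5 + (4*(-1) - 3)) = w*(-5 + (-4 - 3)) = w*(-5 - 7) = w*(-12) = -12*w)
K(-89, -573) - 491639 = -12*(-573) - 491639 = 6876 - 491639 = -484763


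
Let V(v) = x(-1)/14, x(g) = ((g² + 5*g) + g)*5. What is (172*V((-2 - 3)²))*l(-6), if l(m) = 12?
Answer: -25800/7 ≈ -3685.7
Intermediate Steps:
x(g) = 5*g² + 30*g (x(g) = (g² + 6*g)*5 = 5*g² + 30*g)
V(v) = -25/14 (V(v) = (5*(-1)*(6 - 1))/14 = (5*(-1)*5)*(1/14) = -25*1/14 = -25/14)
(172*V((-2 - 3)²))*l(-6) = (172*(-25/14))*12 = -2150/7*12 = -25800/7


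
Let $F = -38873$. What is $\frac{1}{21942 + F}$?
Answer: $- \frac{1}{16931} \approx -5.9063 \cdot 10^{-5}$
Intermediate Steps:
$\frac{1}{21942 + F} = \frac{1}{21942 - 38873} = \frac{1}{-16931} = - \frac{1}{16931}$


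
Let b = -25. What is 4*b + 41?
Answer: -59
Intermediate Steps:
4*b + 41 = 4*(-25) + 41 = -100 + 41 = -59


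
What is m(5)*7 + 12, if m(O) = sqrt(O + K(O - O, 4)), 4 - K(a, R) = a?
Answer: 33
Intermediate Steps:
K(a, R) = 4 - a
m(O) = sqrt(4 + O) (m(O) = sqrt(O + (4 - (O - O))) = sqrt(O + (4 - 1*0)) = sqrt(O + (4 + 0)) = sqrt(O + 4) = sqrt(4 + O))
m(5)*7 + 12 = sqrt(4 + 5)*7 + 12 = sqrt(9)*7 + 12 = 3*7 + 12 = 21 + 12 = 33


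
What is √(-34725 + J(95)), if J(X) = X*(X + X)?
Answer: 5*I*√667 ≈ 129.13*I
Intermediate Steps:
J(X) = 2*X² (J(X) = X*(2*X) = 2*X²)
√(-34725 + J(95)) = √(-34725 + 2*95²) = √(-34725 + 2*9025) = √(-34725 + 18050) = √(-16675) = 5*I*√667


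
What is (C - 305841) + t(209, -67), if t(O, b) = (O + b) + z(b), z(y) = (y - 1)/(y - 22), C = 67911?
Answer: -21163064/89 ≈ -2.3779e+5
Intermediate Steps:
z(y) = (-1 + y)/(-22 + y)
t(O, b) = O + b + (-1 + b)/(-22 + b) (t(O, b) = (O + b) + (-1 + b)/(-22 + b) = O + b + (-1 + b)/(-22 + b))
(C - 305841) + t(209, -67) = (67911 - 305841) + (-1 - 67 + (-22 - 67)*(209 - 67))/(-22 - 67) = -237930 + (-1 - 67 - 89*142)/(-89) = -237930 - (-1 - 67 - 12638)/89 = -237930 - 1/89*(-12706) = -237930 + 12706/89 = -21163064/89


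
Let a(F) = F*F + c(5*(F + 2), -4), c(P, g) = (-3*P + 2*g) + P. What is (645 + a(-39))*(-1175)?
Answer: -2970400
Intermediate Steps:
c(P, g) = -2*P + 2*g
a(F) = -28 + F² - 10*F (a(F) = F*F + (-10*(F + 2) + 2*(-4)) = F² + (-10*(2 + F) - 8) = F² + (-2*(10 + 5*F) - 8) = F² + ((-20 - 10*F) - 8) = F² + (-28 - 10*F) = -28 + F² - 10*F)
(645 + a(-39))*(-1175) = (645 + (-28 + (-39)² - 10*(-39)))*(-1175) = (645 + (-28 + 1521 + 390))*(-1175) = (645 + 1883)*(-1175) = 2528*(-1175) = -2970400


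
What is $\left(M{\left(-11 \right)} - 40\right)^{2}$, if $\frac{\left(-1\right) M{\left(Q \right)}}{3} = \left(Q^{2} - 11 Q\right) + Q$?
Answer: $537289$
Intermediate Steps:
$M{\left(Q \right)} = - 3 Q^{2} + 30 Q$ ($M{\left(Q \right)} = - 3 \left(\left(Q^{2} - 11 Q\right) + Q\right) = - 3 \left(Q^{2} - 10 Q\right) = - 3 Q^{2} + 30 Q$)
$\left(M{\left(-11 \right)} - 40\right)^{2} = \left(3 \left(-11\right) \left(10 - -11\right) - 40\right)^{2} = \left(3 \left(-11\right) \left(10 + 11\right) - 40\right)^{2} = \left(3 \left(-11\right) 21 - 40\right)^{2} = \left(-693 - 40\right)^{2} = \left(-733\right)^{2} = 537289$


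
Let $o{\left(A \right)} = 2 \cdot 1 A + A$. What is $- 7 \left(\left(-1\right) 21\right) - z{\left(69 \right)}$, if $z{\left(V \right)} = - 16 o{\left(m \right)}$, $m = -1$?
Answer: $99$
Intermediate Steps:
$o{\left(A \right)} = 3 A$ ($o{\left(A \right)} = 2 A + A = 3 A$)
$z{\left(V \right)} = 48$ ($z{\left(V \right)} = - 16 \cdot 3 \left(-1\right) = \left(-16\right) \left(-3\right) = 48$)
$- 7 \left(\left(-1\right) 21\right) - z{\left(69 \right)} = - 7 \left(\left(-1\right) 21\right) - 48 = \left(-7\right) \left(-21\right) - 48 = 147 - 48 = 99$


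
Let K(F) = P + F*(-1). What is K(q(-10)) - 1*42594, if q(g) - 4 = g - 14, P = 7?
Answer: -42567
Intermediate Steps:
q(g) = -10 + g (q(g) = 4 + (g - 14) = 4 + (-14 + g) = -10 + g)
K(F) = 7 - F (K(F) = 7 + F*(-1) = 7 - F)
K(q(-10)) - 1*42594 = (7 - (-10 - 10)) - 1*42594 = (7 - 1*(-20)) - 42594 = (7 + 20) - 42594 = 27 - 42594 = -42567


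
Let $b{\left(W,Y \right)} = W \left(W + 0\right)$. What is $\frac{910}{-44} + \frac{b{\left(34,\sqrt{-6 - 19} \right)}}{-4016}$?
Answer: $- \frac{231589}{11044} \approx -20.97$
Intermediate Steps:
$b{\left(W,Y \right)} = W^{2}$ ($b{\left(W,Y \right)} = W W = W^{2}$)
$\frac{910}{-44} + \frac{b{\left(34,\sqrt{-6 - 19} \right)}}{-4016} = \frac{910}{-44} + \frac{34^{2}}{-4016} = 910 \left(- \frac{1}{44}\right) + 1156 \left(- \frac{1}{4016}\right) = - \frac{455}{22} - \frac{289}{1004} = - \frac{231589}{11044}$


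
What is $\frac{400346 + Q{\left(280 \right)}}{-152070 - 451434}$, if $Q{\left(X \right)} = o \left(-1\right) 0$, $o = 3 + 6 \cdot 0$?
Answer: $- \frac{200173}{301752} \approx -0.66337$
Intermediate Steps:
$o = 3$ ($o = 3 + 0 = 3$)
$Q{\left(X \right)} = 0$ ($Q{\left(X \right)} = 3 \left(-1\right) 0 = \left(-3\right) 0 = 0$)
$\frac{400346 + Q{\left(280 \right)}}{-152070 - 451434} = \frac{400346 + 0}{-152070 - 451434} = \frac{400346}{-603504} = 400346 \left(- \frac{1}{603504}\right) = - \frac{200173}{301752}$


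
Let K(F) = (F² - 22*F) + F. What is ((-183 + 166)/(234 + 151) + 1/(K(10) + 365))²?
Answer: 24964/15421329 ≈ 0.0016188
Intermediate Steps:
K(F) = F² - 21*F
((-183 + 166)/(234 + 151) + 1/(K(10) + 365))² = ((-183 + 166)/(234 + 151) + 1/(10*(-21 + 10) + 365))² = (-17/385 + 1/(10*(-11) + 365))² = (-17*1/385 + 1/(-110 + 365))² = (-17/385 + 1/255)² = (-158/3927)² = 24964/15421329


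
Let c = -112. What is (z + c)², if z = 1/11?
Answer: 1515361/121 ≈ 12524.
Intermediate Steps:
z = 1/11 ≈ 0.090909
(z + c)² = (1/11 - 112)² = (-1231/11)² = 1515361/121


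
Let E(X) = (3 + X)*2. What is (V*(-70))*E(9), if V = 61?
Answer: -102480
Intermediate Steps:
E(X) = 6 + 2*X
(V*(-70))*E(9) = (61*(-70))*(6 + 2*9) = -4270*(6 + 18) = -4270*24 = -102480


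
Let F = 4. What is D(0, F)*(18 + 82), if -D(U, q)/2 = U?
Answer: 0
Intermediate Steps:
D(U, q) = -2*U
D(0, F)*(18 + 82) = (-2*0)*(18 + 82) = 0*100 = 0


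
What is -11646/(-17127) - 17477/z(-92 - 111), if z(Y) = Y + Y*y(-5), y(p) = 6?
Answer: 35097505/2704163 ≈ 12.979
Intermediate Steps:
z(Y) = 7*Y (z(Y) = Y + Y*6 = Y + 6*Y = 7*Y)
-11646/(-17127) - 17477/z(-92 - 111) = -11646/(-17127) - 17477*1/(7*(-92 - 111)) = -11646*(-1/17127) - 17477/(7*(-203)) = 1294/1903 - 17477/(-1421) = 1294/1903 - 17477*(-1/1421) = 1294/1903 + 17477/1421 = 35097505/2704163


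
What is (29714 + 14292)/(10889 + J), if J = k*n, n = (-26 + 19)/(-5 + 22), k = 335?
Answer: 374051/91384 ≈ 4.0932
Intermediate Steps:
n = -7/17 ≈ -0.41176
J = -2345/17 (J = 335*(-7/17) = -2345/17 ≈ -137.94)
(29714 + 14292)/(10889 + J) = (29714 + 14292)/(10889 - 2345/17) = 44006/(182768/17) = 44006*(17/182768) = 374051/91384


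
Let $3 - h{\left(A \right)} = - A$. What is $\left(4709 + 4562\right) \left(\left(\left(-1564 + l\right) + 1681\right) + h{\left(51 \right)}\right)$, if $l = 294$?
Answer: $4311015$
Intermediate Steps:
$h{\left(A \right)} = 3 + A$ ($h{\left(A \right)} = 3 - - A = 3 + A$)
$\left(4709 + 4562\right) \left(\left(\left(-1564 + l\right) + 1681\right) + h{\left(51 \right)}\right) = \left(4709 + 4562\right) \left(\left(\left(-1564 + 294\right) + 1681\right) + \left(3 + 51\right)\right) = 9271 \left(\left(-1270 + 1681\right) + 54\right) = 9271 \left(411 + 54\right) = 9271 \cdot 465 = 4311015$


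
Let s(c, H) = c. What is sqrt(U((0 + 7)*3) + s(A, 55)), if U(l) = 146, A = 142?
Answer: 12*sqrt(2) ≈ 16.971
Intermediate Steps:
sqrt(U((0 + 7)*3) + s(A, 55)) = sqrt(146 + 142) = sqrt(288) = 12*sqrt(2)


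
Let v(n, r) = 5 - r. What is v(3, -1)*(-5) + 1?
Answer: -29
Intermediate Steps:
v(3, -1)*(-5) + 1 = (5 - 1*(-1))*(-5) + 1 = (5 + 1)*(-5) + 1 = 6*(-5) + 1 = -30 + 1 = -29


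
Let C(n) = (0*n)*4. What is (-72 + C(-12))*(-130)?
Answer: 9360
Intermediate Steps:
C(n) = 0 (C(n) = 0*4 = 0)
(-72 + C(-12))*(-130) = (-72 + 0)*(-130) = -72*(-130) = 9360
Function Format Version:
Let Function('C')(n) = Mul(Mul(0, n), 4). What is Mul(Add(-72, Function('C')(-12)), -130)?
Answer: 9360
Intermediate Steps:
Function('C')(n) = 0 (Function('C')(n) = Mul(0, 4) = 0)
Mul(Add(-72, Function('C')(-12)), -130) = Mul(Add(-72, 0), -130) = Mul(-72, -130) = 9360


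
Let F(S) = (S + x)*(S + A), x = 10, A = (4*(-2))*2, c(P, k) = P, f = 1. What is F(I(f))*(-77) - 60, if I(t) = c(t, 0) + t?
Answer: 12876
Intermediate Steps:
A = -16 (A = -8*2 = -16)
I(t) = 2*t (I(t) = t + t = 2*t)
F(S) = (-16 + S)*(10 + S) (F(S) = (S + 10)*(S - 16) = (10 + S)*(-16 + S) = (-16 + S)*(10 + S))
F(I(f))*(-77) - 60 = (-160 + (2*1)² - 12)*(-77) - 60 = (-160 + 2² - 6*2)*(-77) - 60 = (-160 + 4 - 12)*(-77) - 60 = -168*(-77) - 60 = 12936 - 60 = 12876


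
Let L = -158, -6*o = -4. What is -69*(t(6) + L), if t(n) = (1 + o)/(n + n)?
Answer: 130709/12 ≈ 10892.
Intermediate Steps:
o = ⅔ (o = -⅙*(-4) = ⅔ ≈ 0.66667)
t(n) = 5/(6*n) (t(n) = (1 + ⅔)/(n + n) = 5/(3*((2*n))) = 5*(1/(2*n))/3 = 5/(6*n))
-69*(t(6) + L) = -69*((⅚)/6 - 158) = -69*((⅚)*(⅙) - 158) = -69*(5/36 - 158) = -69*(-5683/36) = 130709/12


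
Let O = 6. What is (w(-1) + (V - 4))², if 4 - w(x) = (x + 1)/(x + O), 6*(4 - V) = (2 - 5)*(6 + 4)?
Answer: 81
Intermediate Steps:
V = 9 (V = 4 - (2 - 5)*(6 + 4)/6 = 4 - (-1)*10/2 = 4 - ⅙*(-30) = 4 + 5 = 9)
w(x) = 4 - (1 + x)/(6 + x) (w(x) = 4 - (x + 1)/(x + 6) = 4 - (1 + x)/(6 + x))
(w(-1) + (V - 4))² = ((23 + 3*(-1))/(6 - 1) + (9 - 4))² = ((23 - 3)/5 + 5)² = ((⅕)*20 + 5)² = (4 + 5)² = 9² = 81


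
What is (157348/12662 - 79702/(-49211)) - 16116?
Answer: -5016641597980/311554841 ≈ -16102.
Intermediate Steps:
(157348/12662 - 79702/(-49211)) - 16116 = (157348*(1/12662) - 79702*(-1/49211)) - 16116 = (78674/6331 + 79702/49211) - 16116 = 4376219576/311554841 - 16116 = -5016641597980/311554841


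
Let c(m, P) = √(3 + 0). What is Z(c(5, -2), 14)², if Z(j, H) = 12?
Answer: 144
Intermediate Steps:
c(m, P) = √3
Z(c(5, -2), 14)² = 12² = 144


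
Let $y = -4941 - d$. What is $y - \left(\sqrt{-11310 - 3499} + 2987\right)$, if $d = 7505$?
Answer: $-15433 - i \sqrt{14809} \approx -15433.0 - 121.69 i$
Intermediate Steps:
$y = -12446$ ($y = -4941 - 7505 = -12446$)
$y - \left(\sqrt{-11310 - 3499} + 2987\right) = -12446 - \left(\sqrt{-11310 - 3499} + 2987\right) = -12446 - \left(\sqrt{-14809} + 2987\right) = -12446 - \left(i \sqrt{14809} + 2987\right) = -12446 - \left(2987 + i \sqrt{14809}\right) = -15433 - i \sqrt{14809}$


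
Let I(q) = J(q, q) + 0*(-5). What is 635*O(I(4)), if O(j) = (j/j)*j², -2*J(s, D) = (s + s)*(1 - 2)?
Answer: 10160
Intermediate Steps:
J(s, D) = s (J(s, D) = -(s + s)*(1 - 2)/2 = -2*s*(-1)/2 = -(-1)*s = s)
I(q) = q (I(q) = q + 0*(-5) = q + 0 = q)
O(j) = j² (O(j) = 1*j² = j²)
635*O(I(4)) = 635*4² = 635*16 = 10160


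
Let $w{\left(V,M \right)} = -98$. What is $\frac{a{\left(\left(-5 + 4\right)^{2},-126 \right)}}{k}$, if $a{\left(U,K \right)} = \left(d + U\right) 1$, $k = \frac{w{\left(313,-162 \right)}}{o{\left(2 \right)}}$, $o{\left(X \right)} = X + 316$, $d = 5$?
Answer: $- \frac{954}{49} \approx -19.469$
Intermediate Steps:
$o{\left(X \right)} = 316 + X$
$k = - \frac{49}{159}$ ($k = - \frac{98}{316 + 2} = - \frac{98}{318} = \left(-98\right) \frac{1}{318} = - \frac{49}{159} \approx -0.30818$)
$a{\left(U,K \right)} = 5 + U$ ($a{\left(U,K \right)} = \left(5 + U\right) 1 = 5 + U$)
$\frac{a{\left(\left(-5 + 4\right)^{2},-126 \right)}}{k} = \frac{5 + \left(-5 + 4\right)^{2}}{- \frac{49}{159}} = \left(5 + \left(-1\right)^{2}\right) \left(- \frac{159}{49}\right) = \left(5 + 1\right) \left(- \frac{159}{49}\right) = 6 \left(- \frac{159}{49}\right) = - \frac{954}{49}$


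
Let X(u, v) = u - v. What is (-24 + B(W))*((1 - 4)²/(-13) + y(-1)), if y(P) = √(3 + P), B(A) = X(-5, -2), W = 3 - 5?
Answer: 243/13 - 27*√2 ≈ -19.491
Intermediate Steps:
W = -2
B(A) = -3 (B(A) = -5 - 1*(-2) = -5 + 2 = -3)
(-24 + B(W))*((1 - 4)²/(-13) + y(-1)) = (-24 - 3)*((1 - 4)²/(-13) + √(3 - 1)) = -27*((-3)²*(-1/13) + √2) = -27*(9*(-1/13) + √2) = -27*(-9/13 + √2) = 243/13 - 27*√2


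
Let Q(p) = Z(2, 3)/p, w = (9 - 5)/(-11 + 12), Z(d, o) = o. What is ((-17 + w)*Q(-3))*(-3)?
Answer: -39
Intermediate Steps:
w = 4 (w = 4/1 = 4*1 = 4)
Q(p) = 3/p
((-17 + w)*Q(-3))*(-3) = ((-17 + 4)*(3/(-3)))*(-3) = -39*(-1)/3*(-3) = -13*(-1)*(-3) = 13*(-3) = -39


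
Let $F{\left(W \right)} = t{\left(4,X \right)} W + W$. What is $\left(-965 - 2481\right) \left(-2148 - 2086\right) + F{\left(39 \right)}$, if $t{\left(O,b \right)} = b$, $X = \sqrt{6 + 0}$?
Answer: $14590403 + 39 \sqrt{6} \approx 1.459 \cdot 10^{7}$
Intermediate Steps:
$X = \sqrt{6} \approx 2.4495$
$F{\left(W \right)} = W + W \sqrt{6}$ ($F{\left(W \right)} = \sqrt{6} W + W = W \sqrt{6} + W = W + W \sqrt{6}$)
$\left(-965 - 2481\right) \left(-2148 - 2086\right) + F{\left(39 \right)} = \left(-965 - 2481\right) \left(-2148 - 2086\right) + 39 \left(1 + \sqrt{6}\right) = \left(-3446\right) \left(-4234\right) + \left(39 + 39 \sqrt{6}\right) = 14590364 + \left(39 + 39 \sqrt{6}\right) = 14590403 + 39 \sqrt{6}$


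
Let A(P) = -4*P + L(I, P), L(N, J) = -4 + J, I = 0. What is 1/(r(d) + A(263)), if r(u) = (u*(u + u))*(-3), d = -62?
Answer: -1/23857 ≈ -4.1916e-5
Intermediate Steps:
A(P) = -4 - 3*P (A(P) = -4*P + (-4 + P) = -4 - 3*P)
r(u) = -6*u² (r(u) = (u*(2*u))*(-3) = (2*u²)*(-3) = -6*u²)
1/(r(d) + A(263)) = 1/(-6*(-62)² + (-4 - 3*263)) = 1/(-6*3844 + (-4 - 789)) = 1/(-23064 - 793) = 1/(-23857) = -1/23857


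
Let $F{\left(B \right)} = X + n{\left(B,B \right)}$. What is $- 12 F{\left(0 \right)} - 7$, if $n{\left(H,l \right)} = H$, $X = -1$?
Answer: $5$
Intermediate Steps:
$F{\left(B \right)} = -1 + B$
$- 12 F{\left(0 \right)} - 7 = - 12 \left(-1 + 0\right) - 7 = \left(-12\right) \left(-1\right) - 7 = 12 - 7 = 5$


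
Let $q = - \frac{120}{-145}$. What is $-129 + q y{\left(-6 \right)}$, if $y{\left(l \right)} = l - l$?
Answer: $-129$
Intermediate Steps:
$q = \frac{24}{29}$ ($q = \left(-120\right) \left(- \frac{1}{145}\right) = \frac{24}{29} \approx 0.82759$)
$y{\left(l \right)} = 0$
$-129 + q y{\left(-6 \right)} = -129 + \frac{24}{29} \cdot 0 = -129 + 0 = -129$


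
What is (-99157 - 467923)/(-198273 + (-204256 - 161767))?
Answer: 70885/70537 ≈ 1.0049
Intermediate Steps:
(-99157 - 467923)/(-198273 + (-204256 - 161767)) = -567080/(-198273 - 366023) = -567080/(-564296) = -567080*(-1/564296) = 70885/70537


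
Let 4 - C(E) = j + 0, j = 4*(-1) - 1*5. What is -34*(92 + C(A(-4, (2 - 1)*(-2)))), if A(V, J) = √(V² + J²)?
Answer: -3570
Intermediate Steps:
A(V, J) = √(J² + V²)
j = -9 (j = -4 - 5 = -9)
C(E) = 13 (C(E) = 4 - (-9 + 0) = 4 - 1*(-9) = 4 + 9 = 13)
-34*(92 + C(A(-4, (2 - 1)*(-2)))) = -34*(92 + 13) = -34*105 = -3570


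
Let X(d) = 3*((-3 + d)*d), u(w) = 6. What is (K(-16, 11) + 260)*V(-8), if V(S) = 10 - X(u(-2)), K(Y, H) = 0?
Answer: -11440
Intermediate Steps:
X(d) = 3*d*(-3 + d) (X(d) = 3*(d*(-3 + d)) = 3*d*(-3 + d))
V(S) = -44 (V(S) = 10 - 3*6*(-3 + 6) = 10 - 3*6*3 = 10 - 1*54 = 10 - 54 = -44)
(K(-16, 11) + 260)*V(-8) = (0 + 260)*(-44) = 260*(-44) = -11440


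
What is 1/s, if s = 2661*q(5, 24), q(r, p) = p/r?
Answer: 5/63864 ≈ 7.8291e-5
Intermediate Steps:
s = 63864/5 (s = 2661*(24/5) = 63864/5 ≈ 12773.)
1/s = 1/(63864/5) = 5/63864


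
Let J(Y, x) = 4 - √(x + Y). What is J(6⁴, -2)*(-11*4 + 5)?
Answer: -156 + 39*√1294 ≈ 1246.9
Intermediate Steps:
J(Y, x) = 4 - √(Y + x)
J(6⁴, -2)*(-11*4 + 5) = (4 - √(6⁴ - 2))*(-11*4 + 5) = (4 - √(1296 - 2))*(-44 + 5) = (4 - √1294)*(-39) = -156 + 39*√1294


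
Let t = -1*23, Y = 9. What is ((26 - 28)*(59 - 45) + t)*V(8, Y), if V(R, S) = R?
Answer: -408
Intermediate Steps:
t = -23
((26 - 28)*(59 - 45) + t)*V(8, Y) = ((26 - 28)*(59 - 45) - 23)*8 = (-2*14 - 23)*8 = (-28 - 23)*8 = -51*8 = -408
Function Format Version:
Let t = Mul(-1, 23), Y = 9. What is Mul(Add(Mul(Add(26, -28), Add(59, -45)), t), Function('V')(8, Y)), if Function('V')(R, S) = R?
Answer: -408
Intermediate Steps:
t = -23
Mul(Add(Mul(Add(26, -28), Add(59, -45)), t), Function('V')(8, Y)) = Mul(Add(Mul(Add(26, -28), Add(59, -45)), -23), 8) = Mul(Add(Mul(-2, 14), -23), 8) = Mul(Add(-28, -23), 8) = Mul(-51, 8) = -408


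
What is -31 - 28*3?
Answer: -115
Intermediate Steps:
-31 - 28*3 = -31 - 84 = -115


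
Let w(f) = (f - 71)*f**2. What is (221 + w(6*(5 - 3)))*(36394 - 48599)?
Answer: 100996375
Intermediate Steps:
w(f) = f**2*(-71 + f) (w(f) = (-71 + f)*f**2 = f**2*(-71 + f))
(221 + w(6*(5 - 3)))*(36394 - 48599) = (221 + (6*(5 - 3))**2*(-71 + 6*(5 - 3)))*(36394 - 48599) = (221 + (6*2)**2*(-71 + 6*2))*(-12205) = (221 + 12**2*(-71 + 12))*(-12205) = (221 + 144*(-59))*(-12205) = (221 - 8496)*(-12205) = -8275*(-12205) = 100996375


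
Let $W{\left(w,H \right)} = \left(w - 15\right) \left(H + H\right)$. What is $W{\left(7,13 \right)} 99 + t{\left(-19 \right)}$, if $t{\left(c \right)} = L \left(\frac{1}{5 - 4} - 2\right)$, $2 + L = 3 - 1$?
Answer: $-20592$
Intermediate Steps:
$L = 0$ ($L = -2 + \left(3 - 1\right) = -2 + 2 = 0$)
$t{\left(c \right)} = 0$ ($t{\left(c \right)} = 0 \left(\frac{1}{5 - 4} - 2\right) = 0 \left(1^{-1} - 2\right) = 0 \left(1 - 2\right) = 0 \left(-1\right) = 0$)
$W{\left(w,H \right)} = 2 H \left(-15 + w\right)$ ($W{\left(w,H \right)} = \left(-15 + w\right) 2 H = 2 H \left(-15 + w\right)$)
$W{\left(7,13 \right)} 99 + t{\left(-19 \right)} = 2 \cdot 13 \left(-15 + 7\right) 99 + 0 = 2 \cdot 13 \left(-8\right) 99 + 0 = \left(-208\right) 99 + 0 = -20592 + 0 = -20592$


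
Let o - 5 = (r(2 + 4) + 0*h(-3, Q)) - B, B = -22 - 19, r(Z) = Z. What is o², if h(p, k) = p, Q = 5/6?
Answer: 2704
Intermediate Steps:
Q = ⅚ (Q = 5*(⅙) = ⅚ ≈ 0.83333)
B = -41
o = 52 (o = 5 + (((2 + 4) + 0*(-3)) - 1*(-41)) = 5 + ((6 + 0) + 41) = 5 + (6 + 41) = 5 + 47 = 52)
o² = 52² = 2704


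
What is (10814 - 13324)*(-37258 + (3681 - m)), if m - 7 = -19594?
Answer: 35114900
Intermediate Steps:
m = -19587 (m = 7 - 19594 = -19587)
(10814 - 13324)*(-37258 + (3681 - m)) = (10814 - 13324)*(-37258 + (3681 - 1*(-19587))) = -2510*(-37258 + (3681 + 19587)) = -2510*(-37258 + 23268) = -2510*(-13990) = 35114900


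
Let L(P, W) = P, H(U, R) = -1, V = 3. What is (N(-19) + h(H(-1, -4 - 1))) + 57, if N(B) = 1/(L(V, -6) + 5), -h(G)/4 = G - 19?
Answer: 1097/8 ≈ 137.13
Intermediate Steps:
h(G) = 76 - 4*G (h(G) = -4*(G - 19) = -4*(-19 + G) = 76 - 4*G)
N(B) = 1/8 (N(B) = 1/(3 + 5) = 1/8)
(N(-19) + h(H(-1, -4 - 1))) + 57 = (1/8 + (76 - 4*(-1))) + 57 = (1/8 + (76 + 4)) + 57 = (1/8 + 80) + 57 = 641/8 + 57 = 1097/8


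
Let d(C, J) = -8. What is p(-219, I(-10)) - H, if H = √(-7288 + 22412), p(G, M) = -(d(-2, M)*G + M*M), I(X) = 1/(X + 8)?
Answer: -7009/4 - 2*√3781 ≈ -1875.2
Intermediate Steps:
I(X) = 1/(8 + X)
p(G, M) = -M² + 8*G (p(G, M) = -(-8*G + M*M) = -(-8*G + M²) = -(M² - 8*G) = -M² + 8*G)
H = 2*√3781 (H = √15124 = 2*√3781 ≈ 122.98)
p(-219, I(-10)) - H = (-(1/(8 - 10))² + 8*(-219)) - 2*√3781 = (-(1/(-2))² - 1752) - 2*√3781 = (-(-½)² - 1752) - 2*√3781 = (-1*¼ - 1752) - 2*√3781 = (-¼ - 1752) - 2*√3781 = -7009/4 - 2*√3781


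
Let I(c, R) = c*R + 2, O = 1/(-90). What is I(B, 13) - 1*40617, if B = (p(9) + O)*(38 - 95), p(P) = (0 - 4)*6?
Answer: -684683/30 ≈ -22823.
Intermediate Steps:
p(P) = -24 (p(P) = -4*6 = -24)
O = -1/90 ≈ -0.011111
B = 41059/30 (B = (-24 - 1/90)*(38 - 95) = -2161/90*(-57) = 41059/30 ≈ 1368.6)
I(c, R) = 2 + R*c (I(c, R) = R*c + 2 = 2 + R*c)
I(B, 13) - 1*40617 = (2 + 13*(41059/30)) - 1*40617 = (2 + 533767/30) - 40617 = 533827/30 - 40617 = -684683/30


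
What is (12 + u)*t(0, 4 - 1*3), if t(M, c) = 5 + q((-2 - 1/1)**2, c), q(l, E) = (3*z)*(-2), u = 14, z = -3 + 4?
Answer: -26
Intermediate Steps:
z = 1
q(l, E) = -6 (q(l, E) = (3*1)*(-2) = 3*(-2) = -6)
t(M, c) = -1 (t(M, c) = 5 - 6 = -1)
(12 + u)*t(0, 4 - 1*3) = (12 + 14)*(-1) = 26*(-1) = -26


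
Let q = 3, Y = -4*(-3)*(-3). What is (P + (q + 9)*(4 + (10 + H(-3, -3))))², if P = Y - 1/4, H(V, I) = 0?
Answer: 277729/16 ≈ 17358.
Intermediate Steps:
Y = -36 (Y = 12*(-3) = -36)
P = -145/4 (P = -36 - 1/4 = -36 - 1*¼ = -36 - ¼ = -145/4 ≈ -36.250)
(P + (q + 9)*(4 + (10 + H(-3, -3))))² = (-145/4 + (3 + 9)*(4 + (10 + 0)))² = (-145/4 + 12*(4 + 10))² = (-145/4 + 12*14)² = (-145/4 + 168)² = (527/4)² = 277729/16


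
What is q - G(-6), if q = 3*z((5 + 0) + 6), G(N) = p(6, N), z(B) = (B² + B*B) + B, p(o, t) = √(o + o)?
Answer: 759 - 2*√3 ≈ 755.54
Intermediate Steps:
p(o, t) = √2*√o (p(o, t) = √(2*o) = √2*√o)
z(B) = B + 2*B² (z(B) = (B² + B²) + B = 2*B² + B = B + 2*B²)
G(N) = 2*√3 (G(N) = √2*√6 = 2*√3)
q = 759 (q = 3*(((5 + 0) + 6)*(1 + 2*((5 + 0) + 6))) = 3*((5 + 6)*(1 + 2*(5 + 6))) = 3*(11*(1 + 2*11)) = 3*(11*(1 + 22)) = 3*(11*23) = 3*253 = 759)
q - G(-6) = 759 - 2*√3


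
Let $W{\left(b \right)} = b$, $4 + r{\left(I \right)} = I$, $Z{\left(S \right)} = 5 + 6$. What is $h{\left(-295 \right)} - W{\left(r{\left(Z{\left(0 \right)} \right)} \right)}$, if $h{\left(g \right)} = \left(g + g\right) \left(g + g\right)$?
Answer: $348093$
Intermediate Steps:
$Z{\left(S \right)} = 11$
$r{\left(I \right)} = -4 + I$
$h{\left(g \right)} = 4 g^{2}$ ($h{\left(g \right)} = 2 g 2 g = 4 g^{2}$)
$h{\left(-295 \right)} - W{\left(r{\left(Z{\left(0 \right)} \right)} \right)} = 4 \left(-295\right)^{2} - \left(-4 + 11\right) = 4 \cdot 87025 - 7 = 348100 - 7 = 348093$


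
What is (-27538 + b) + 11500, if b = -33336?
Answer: -49374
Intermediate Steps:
(-27538 + b) + 11500 = (-27538 - 33336) + 11500 = -60874 + 11500 = -49374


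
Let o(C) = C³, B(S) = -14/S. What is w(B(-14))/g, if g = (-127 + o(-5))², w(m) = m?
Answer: 1/63504 ≈ 1.5747e-5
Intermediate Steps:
g = 63504 (g = (-127 + (-5)³)² = (-127 - 125)² = (-252)² = 63504)
w(B(-14))/g = -14/(-14)/63504 = -14*(-1/14)*(1/63504) = 1*(1/63504) = 1/63504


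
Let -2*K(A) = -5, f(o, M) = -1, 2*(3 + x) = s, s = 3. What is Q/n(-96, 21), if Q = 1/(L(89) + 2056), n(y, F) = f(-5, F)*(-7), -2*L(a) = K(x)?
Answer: 4/57533 ≈ 6.9525e-5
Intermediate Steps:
x = -3/2 (x = -3 + (1/2)*3 = -3 + 3/2 = -3/2 ≈ -1.5000)
K(A) = 5/2 (K(A) = -1/2*(-5) = 5/2)
L(a) = -5/4 (L(a) = -1/2*5/2 = -5/4)
n(y, F) = 7 (n(y, F) = -1*(-7) = 7)
Q = 4/8219 (Q = 1/(-5/4 + 2056) = 1/(8219/4) = 4/8219 ≈ 0.00048668)
Q/n(-96, 21) = (4/8219)/7 = (4/8219)*(1/7) = 4/57533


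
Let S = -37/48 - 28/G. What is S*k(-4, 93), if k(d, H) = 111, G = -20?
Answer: 5587/80 ≈ 69.838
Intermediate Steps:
S = 151/240 (S = -37/48 - 28/(-20) = -37*1/48 - 28*(-1/20) = -37/48 + 7/5 = 151/240 ≈ 0.62917)
S*k(-4, 93) = (151/240)*111 = 5587/80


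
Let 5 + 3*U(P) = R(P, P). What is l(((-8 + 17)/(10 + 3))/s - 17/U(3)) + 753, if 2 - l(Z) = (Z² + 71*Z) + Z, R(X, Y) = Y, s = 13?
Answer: -198533581/114244 ≈ -1737.8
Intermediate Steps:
U(P) = -5/3 + P/3
l(Z) = 2 - Z² - 72*Z (l(Z) = 2 - ((Z² + 71*Z) + Z) = 2 - (Z² + 72*Z) = 2 + (-Z² - 72*Z) = 2 - Z² - 72*Z)
l(((-8 + 17)/(10 + 3))/s - 17/U(3)) + 753 = (2 - (((-8 + 17)/(10 + 3))/13 - 17/(-5/3 + (⅓)*3))² - 72*(((-8 + 17)/(10 + 3))/13 - 17/(-5/3 + (⅓)*3))) + 753 = (2 - ((9/13)*(1/13) - 17/(-5/3 + 1))² - 72*((9/13)*(1/13) - 17/(-5/3 + 1))) + 753 = (2 - ((9*(1/13))*(1/13) - 17/(-⅔))² - 72*((9*(1/13))*(1/13) - 17/(-⅔))) + 753 = (2 - ((9/13)*(1/13) - 17*(-3/2))² - 72*((9/13)*(1/13) - 17*(-3/2))) + 753 = (2 - (9/169 + 51/2)² - 72*(9/169 + 51/2)) + 753 = (2 - (8637/338)² - 72*8637/338) + 753 = (2 - 1*74597769/114244 - 310932/169) + 753 = (2 - 74597769/114244 - 310932/169) + 753 = -284559313/114244 + 753 = -198533581/114244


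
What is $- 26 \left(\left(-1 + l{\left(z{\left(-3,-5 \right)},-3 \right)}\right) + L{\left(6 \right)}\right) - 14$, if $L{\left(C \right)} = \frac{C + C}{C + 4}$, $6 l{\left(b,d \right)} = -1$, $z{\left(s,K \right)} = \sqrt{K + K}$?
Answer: $- \frac{223}{15} \approx -14.867$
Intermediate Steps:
$z{\left(s,K \right)} = \sqrt{2} \sqrt{K}$ ($z{\left(s,K \right)} = \sqrt{2 K} = \sqrt{2} \sqrt{K}$)
$l{\left(b,d \right)} = - \frac{1}{6}$ ($l{\left(b,d \right)} = \frac{1}{6} \left(-1\right) = - \frac{1}{6}$)
$L{\left(C \right)} = \frac{2 C}{4 + C}$
$- 26 \left(\left(-1 + l{\left(z{\left(-3,-5 \right)},-3 \right)}\right) + L{\left(6 \right)}\right) - 14 = - 26 \left(\left(-1 - \frac{1}{6}\right) + 2 \cdot 6 \frac{1}{4 + 6}\right) - 14 = - 26 \left(- \frac{7}{6} + 2 \cdot 6 \cdot \frac{1}{10}\right) - 14 = - 26 \left(- \frac{7}{6} + \frac{6}{5}\right) - 14 = \left(-26\right) \frac{1}{30} - 14 = - \frac{13}{15} - 14 = - \frac{223}{15}$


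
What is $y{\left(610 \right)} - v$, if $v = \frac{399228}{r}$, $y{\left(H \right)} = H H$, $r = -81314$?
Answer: $\frac{15128669314}{40657} \approx 3.7211 \cdot 10^{5}$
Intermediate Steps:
$y{\left(H \right)} = H^{2}$
$v = - \frac{199614}{40657}$ ($v = \frac{399228}{-81314} = 399228 \left(- \frac{1}{81314}\right) = - \frac{199614}{40657} \approx -4.9097$)
$y{\left(610 \right)} - v = 610^{2} - - \frac{199614}{40657} = 372100 + \frac{199614}{40657} = \frac{15128669314}{40657}$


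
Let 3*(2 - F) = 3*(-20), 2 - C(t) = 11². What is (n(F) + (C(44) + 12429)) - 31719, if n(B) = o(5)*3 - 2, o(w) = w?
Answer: -19396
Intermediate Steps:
C(t) = -119 (C(t) = 2 - 1*11² = 2 - 1*121 = 2 - 121 = -119)
F = 22 (F = 2 - (-20) = 2 - ⅓*(-60) = 2 + 20 = 22)
n(B) = 13 (n(B) = 5*3 - 2 = 15 - 2 = 13)
(n(F) + (C(44) + 12429)) - 31719 = (13 + (-119 + 12429)) - 31719 = (13 + 12310) - 31719 = 12323 - 31719 = -19396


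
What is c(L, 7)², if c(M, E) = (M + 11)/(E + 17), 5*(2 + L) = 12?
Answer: 361/1600 ≈ 0.22563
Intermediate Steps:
L = ⅖ (L = -2 + (⅕)*12 = -2 + 12/5 = ⅖ ≈ 0.40000)
c(M, E) = (11 + M)/(17 + E)
c(L, 7)² = ((11 + ⅖)/(17 + 7))² = ((57/5)/24)² = ((1/24)*(57/5))² = (19/40)² = 361/1600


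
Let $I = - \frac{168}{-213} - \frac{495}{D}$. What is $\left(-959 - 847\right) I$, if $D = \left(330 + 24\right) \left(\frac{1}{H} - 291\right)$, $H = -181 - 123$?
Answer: $- \frac{106217737248}{74115977} \approx -1433.1$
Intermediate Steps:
$H = -304$ ($H = -181 - 123 = -304$)
$D = - \frac{15658305}{152}$ ($D = \left(330 + 24\right) \left(\frac{1}{-304} - 291\right) = 354 \left(- \frac{1}{304} - 291\right) = 354 \left(- \frac{88465}{304}\right) = - \frac{15658305}{152} \approx -1.0302 \cdot 10^{5}$)
$I = \frac{58813808}{74115977}$ ($I = - \frac{168}{-213} - \frac{495}{- \frac{15658305}{152}} = \left(-168\right) \left(- \frac{1}{213}\right) - - \frac{5016}{1043887} = \frac{56}{71} + \frac{5016}{1043887} = \frac{58813808}{74115977} \approx 0.79354$)
$\left(-959 - 847\right) I = \left(-959 - 847\right) \frac{58813808}{74115977} = \left(-1806\right) \frac{58813808}{74115977} = - \frac{106217737248}{74115977}$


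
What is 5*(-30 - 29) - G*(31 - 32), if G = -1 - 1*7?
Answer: -303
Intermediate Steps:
G = -8 (G = -1 - 7 = -8)
5*(-30 - 29) - G*(31 - 32) = 5*(-30 - 29) - (-8)*(31 - 32) = 5*(-59) - (-8)*(-1) = -295 - 1*8 = -295 - 8 = -303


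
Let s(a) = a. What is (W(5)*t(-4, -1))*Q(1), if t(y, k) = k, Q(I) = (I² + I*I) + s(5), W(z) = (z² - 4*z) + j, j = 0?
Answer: -35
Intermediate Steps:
W(z) = z² - 4*z (W(z) = (z² - 4*z) + 0 = z² - 4*z)
Q(I) = 5 + 2*I² (Q(I) = (I² + I*I) + 5 = (I² + I²) + 5 = 2*I² + 5 = 5 + 2*I²)
(W(5)*t(-4, -1))*Q(1) = ((5*(-4 + 5))*(-1))*(5 + 2*1²) = ((5*1)*(-1))*(5 + 2*1) = (5*(-1))*(5 + 2) = -5*7 = -35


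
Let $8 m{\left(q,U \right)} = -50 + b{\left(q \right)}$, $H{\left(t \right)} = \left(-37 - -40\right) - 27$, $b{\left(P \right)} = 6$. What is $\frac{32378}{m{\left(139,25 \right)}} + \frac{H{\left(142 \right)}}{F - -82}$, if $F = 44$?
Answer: $- \frac{1359920}{231} \approx -5887.1$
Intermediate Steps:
$H{\left(t \right)} = -24$ ($H{\left(t \right)} = \left(-37 + 40\right) - 27 = 3 - 27 = -24$)
$m{\left(q,U \right)} = - \frac{11}{2}$ ($m{\left(q,U \right)} = \frac{-50 + 6}{8} = \frac{1}{8} \left(-44\right) = - \frac{11}{2}$)
$\frac{32378}{m{\left(139,25 \right)}} + \frac{H{\left(142 \right)}}{F - -82} = \frac{32378}{- \frac{11}{2}} - \frac{24}{44 - -82} = 32378 \left(- \frac{2}{11}\right) - \frac{24}{44 + 82} = - \frac{64756}{11} - \frac{24}{126} = - \frac{64756}{11} - \frac{4}{21} = - \frac{1359920}{231}$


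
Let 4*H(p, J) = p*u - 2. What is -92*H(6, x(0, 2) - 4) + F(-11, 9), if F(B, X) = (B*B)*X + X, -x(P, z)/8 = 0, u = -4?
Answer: 1696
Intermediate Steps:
x(P, z) = 0 (x(P, z) = -8*0 = 0)
H(p, J) = -1/2 - p (H(p, J) = (p*(-4) - 2)/4 = (-4*p - 2)/4 = (-2 - 4*p)/4 = -1/2 - p)
F(B, X) = X + X*B**2 (F(B, X) = B**2*X + X = X*B**2 + X = X + X*B**2)
-92*H(6, x(0, 2) - 4) + F(-11, 9) = -92*(-1/2 - 1*6) + 9*(1 + (-11)**2) = -92*(-1/2 - 6) + 9*(1 + 121) = -92*(-13/2) + 9*122 = 598 + 1098 = 1696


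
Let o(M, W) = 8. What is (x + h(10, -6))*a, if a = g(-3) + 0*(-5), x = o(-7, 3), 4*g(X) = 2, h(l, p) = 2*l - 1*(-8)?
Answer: 18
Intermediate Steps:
h(l, p) = 8 + 2*l (h(l, p) = 2*l + 8 = 8 + 2*l)
g(X) = 1/2 (g(X) = (1/4)*2 = 1/2)
x = 8
a = 1/2 (a = 1/2 + 0*(-5) = 1/2 + 0 = 1/2 ≈ 0.50000)
(x + h(10, -6))*a = (8 + (8 + 2*10))*(1/2) = (8 + (8 + 20))*(1/2) = (8 + 28)*(1/2) = 36*(1/2) = 18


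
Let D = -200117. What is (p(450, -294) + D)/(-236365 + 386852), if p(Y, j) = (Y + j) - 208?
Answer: -200169/150487 ≈ -1.3301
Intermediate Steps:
p(Y, j) = -208 + Y + j
(p(450, -294) + D)/(-236365 + 386852) = ((-208 + 450 - 294) - 200117)/(-236365 + 386852) = (-52 - 200117)/150487 = -200169*1/150487 = -200169/150487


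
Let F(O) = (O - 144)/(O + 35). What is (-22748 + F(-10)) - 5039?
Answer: -694829/25 ≈ -27793.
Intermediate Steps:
F(O) = (-144 + O)/(35 + O)
(-22748 + F(-10)) - 5039 = (-22748 + (-144 - 10)/(35 - 10)) - 5039 = (-22748 - 154/25) - 5039 = -568854/25 - 5039 = -694829/25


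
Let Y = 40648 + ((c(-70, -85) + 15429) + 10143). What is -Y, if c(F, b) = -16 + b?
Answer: -66119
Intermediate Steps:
Y = 66119 (Y = 40648 + (((-16 - 85) + 15429) + 10143) = 40648 + ((-101 + 15429) + 10143) = 40648 + (15328 + 10143) = 40648 + 25471 = 66119)
-Y = -1*66119 = -66119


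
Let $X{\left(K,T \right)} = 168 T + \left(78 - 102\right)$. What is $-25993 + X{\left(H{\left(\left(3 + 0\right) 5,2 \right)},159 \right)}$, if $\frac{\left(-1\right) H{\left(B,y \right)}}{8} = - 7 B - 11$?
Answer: $695$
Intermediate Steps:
$H{\left(B,y \right)} = 88 + 56 B$ ($H{\left(B,y \right)} = - 8 \left(- 7 B - 11\right) = - 8 \left(-11 - 7 B\right) = 88 + 56 B$)
$X{\left(K,T \right)} = -24 + 168 T$ ($X{\left(K,T \right)} = 168 T + \left(78 - 102\right) = 168 T - 24 = -24 + 168 T$)
$-25993 + X{\left(H{\left(\left(3 + 0\right) 5,2 \right)},159 \right)} = -25993 + \left(-24 + 168 \cdot 159\right) = -25993 + \left(-24 + 26712\right) = -25993 + 26688 = 695$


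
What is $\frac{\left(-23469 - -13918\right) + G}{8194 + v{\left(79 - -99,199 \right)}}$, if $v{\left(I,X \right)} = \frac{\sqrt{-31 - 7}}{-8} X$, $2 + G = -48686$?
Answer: $- \frac{1696747968}{238809419} - \frac{5150916 i \sqrt{38}}{238809419} \approx -7.105 - 0.13296 i$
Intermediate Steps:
$G = -48688$ ($G = -2 - 48686 = -48688$)
$v{\left(I,X \right)} = - \frac{i X \sqrt{38}}{8}$ ($v{\left(I,X \right)} = \sqrt{-38} \left(- \frac{1}{8}\right) X = i \sqrt{38} \left(- \frac{1}{8}\right) X = - \frac{i \sqrt{38}}{8} X = - \frac{i X \sqrt{38}}{8}$)
$\frac{\left(-23469 - -13918\right) + G}{8194 + v{\left(79 - -99,199 \right)}} = \frac{\left(-23469 - -13918\right) - 48688}{8194 - \frac{1}{8} i 199 \sqrt{38}} = \frac{\left(-23469 + 13918\right) - 48688}{8194 - \frac{199 i \sqrt{38}}{8}} = \frac{-9551 - 48688}{8194 - \frac{199 i \sqrt{38}}{8}} = - \frac{58239}{8194 - \frac{199 i \sqrt{38}}{8}}$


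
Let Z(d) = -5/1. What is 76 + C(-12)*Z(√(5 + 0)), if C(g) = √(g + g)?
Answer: 76 - 10*I*√6 ≈ 76.0 - 24.495*I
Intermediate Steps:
Z(d) = -5 (Z(d) = -5*1 = -5)
C(g) = √2*√g (C(g) = √(2*g) = √2*√g)
76 + C(-12)*Z(√(5 + 0)) = 76 + (√2*√(-12))*(-5) = 76 + (√2*(2*I*√3))*(-5) = 76 + (2*I*√6)*(-5) = 76 - 10*I*√6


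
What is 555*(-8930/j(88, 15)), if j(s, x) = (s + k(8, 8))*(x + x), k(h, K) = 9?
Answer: -165205/97 ≈ -1703.1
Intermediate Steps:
j(s, x) = 2*x*(9 + s) (j(s, x) = (s + 9)*(x + x) = (9 + s)*(2*x) = 2*x*(9 + s))
555*(-8930/j(88, 15)) = 555*(-8930*1/(30*(9 + 88))) = 555*(-8930/(2*15*97)) = 555*(-8930/2910) = 555*(-8930*1/2910) = 555*(-893/291) = -165205/97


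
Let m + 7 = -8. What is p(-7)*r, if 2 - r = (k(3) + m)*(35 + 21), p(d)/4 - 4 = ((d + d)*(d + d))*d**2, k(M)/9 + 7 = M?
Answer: 109838656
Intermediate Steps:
m = -15 (m = -7 - 8 = -15)
k(M) = -63 + 9*M
p(d) = 16 + 16*d**4 (p(d) = 16 + 4*(((d + d)*(d + d))*d**2) = 16 + 4*(((2*d)*(2*d))*d**2) = 16 + 4*((4*d**2)*d**2) = 16 + 4*(4*d**4) = 16 + 16*d**4)
r = 2858 (r = 2 - ((-63 + 9*3) - 15)*(35 + 21) = 2 - ((-63 + 27) - 15)*56 = 2 - (-36 - 15)*56 = 2 - (-51)*56 = 2 - 1*(-2856) = 2 + 2856 = 2858)
p(-7)*r = (16 + 16*(-7)**4)*2858 = (16 + 16*2401)*2858 = (16 + 38416)*2858 = 38432*2858 = 109838656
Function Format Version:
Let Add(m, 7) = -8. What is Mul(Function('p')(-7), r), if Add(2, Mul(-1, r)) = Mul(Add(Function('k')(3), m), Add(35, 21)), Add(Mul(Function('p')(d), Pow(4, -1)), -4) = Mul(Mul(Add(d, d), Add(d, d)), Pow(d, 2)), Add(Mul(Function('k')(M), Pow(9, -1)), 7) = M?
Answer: 109838656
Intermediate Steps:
m = -15 (m = Add(-7, -8) = -15)
Function('k')(M) = Add(-63, Mul(9, M))
Function('p')(d) = Add(16, Mul(16, Pow(d, 4))) (Function('p')(d) = Add(16, Mul(4, Mul(Mul(Add(d, d), Add(d, d)), Pow(d, 2)))) = Add(16, Mul(4, Mul(Mul(Mul(2, d), Mul(2, d)), Pow(d, 2)))) = Add(16, Mul(4, Mul(Mul(4, Pow(d, 2)), Pow(d, 2)))) = Add(16, Mul(4, Mul(4, Pow(d, 4)))) = Add(16, Mul(16, Pow(d, 4))))
r = 2858 (r = Add(2, Mul(-1, Mul(Add(Add(-63, Mul(9, 3)), -15), Add(35, 21)))) = Add(2, Mul(-1, Mul(Add(Add(-63, 27), -15), 56))) = Add(2, Mul(-1, Mul(Add(-36, -15), 56))) = Add(2, Mul(-1, Mul(-51, 56))) = Add(2, Mul(-1, -2856)) = Add(2, 2856) = 2858)
Mul(Function('p')(-7), r) = Mul(Add(16, Mul(16, Pow(-7, 4))), 2858) = Mul(Add(16, Mul(16, 2401)), 2858) = Mul(Add(16, 38416), 2858) = Mul(38432, 2858) = 109838656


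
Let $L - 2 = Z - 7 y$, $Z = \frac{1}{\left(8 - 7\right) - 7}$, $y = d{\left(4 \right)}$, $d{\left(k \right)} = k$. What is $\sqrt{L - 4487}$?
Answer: $\frac{i \sqrt{162474}}{6} \approx 67.18 i$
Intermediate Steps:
$y = 4$
$Z = - \frac{1}{6}$ ($Z = \frac{1}{1 - 7} = \frac{1}{-6} = - \frac{1}{6} \approx -0.16667$)
$L = - \frac{157}{6}$ ($L = 2 - \frac{169}{6} = - \frac{157}{6} \approx -26.167$)
$\sqrt{L - 4487} = \sqrt{- \frac{157}{6} - 4487} = \sqrt{- \frac{27079}{6}} = \frac{i \sqrt{162474}}{6}$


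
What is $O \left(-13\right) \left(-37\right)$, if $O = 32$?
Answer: $15392$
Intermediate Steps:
$O \left(-13\right) \left(-37\right) = 32 \left(-13\right) \left(-37\right) = \left(-416\right) \left(-37\right) = 15392$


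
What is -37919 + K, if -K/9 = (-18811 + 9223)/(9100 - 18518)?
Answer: -10506101/277 ≈ -37928.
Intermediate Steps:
K = -2538/277 (K = -9*(-18811 + 9223)/(9100 - 18518) = -(-86292)/(-9418) = -(-86292)*(-1)/9418 = -9*282/277 = -2538/277 ≈ -9.1625)
-37919 + K = -37919 - 2538/277 = -10506101/277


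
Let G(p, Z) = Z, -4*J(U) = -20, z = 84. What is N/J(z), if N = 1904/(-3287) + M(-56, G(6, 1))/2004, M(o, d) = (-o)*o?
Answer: -3530912/8233935 ≈ -0.42882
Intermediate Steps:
J(U) = 5 (J(U) = -¼*(-20) = 5)
M(o, d) = -o²
N = -3530912/1646787 (N = 1904/(-3287) - 1*(-56)²/2004 = 1904*(-1/3287) - 1*3136*(1/2004) = -1904/3287 - 3136*1/2004 = -1904/3287 - 784/501 = -3530912/1646787 ≈ -2.1441)
N/J(z) = -3530912/1646787/5 = -3530912/1646787*⅕ = -3530912/8233935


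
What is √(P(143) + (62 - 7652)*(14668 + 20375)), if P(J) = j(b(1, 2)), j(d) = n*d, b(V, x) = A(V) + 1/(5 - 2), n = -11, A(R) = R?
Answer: I*√2393787462/3 ≈ 16309.0*I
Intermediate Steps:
b(V, x) = ⅓ + V (b(V, x) = V + 1/(5 - 2) = V + 1/3 = V + ⅓ = ⅓ + V)
j(d) = -11*d
P(J) = -44/3 (P(J) = -11*(⅓ + 1) = -11*4/3 = -44/3)
√(P(143) + (62 - 7652)*(14668 + 20375)) = √(-44/3 + (62 - 7652)*(14668 + 20375)) = √(-44/3 - 7590*35043) = √(-44/3 - 265976370) = √(-797929154/3) = I*√2393787462/3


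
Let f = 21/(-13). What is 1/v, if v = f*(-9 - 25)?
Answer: 13/714 ≈ 0.018207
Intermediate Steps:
f = -21/13 (f = 21*(-1/13) = -21/13 ≈ -1.6154)
v = 714/13 (v = -21*(-9 - 25)/13 = -21/13*(-34) = 714/13 ≈ 54.923)
1/v = 1/(714/13) = 13/714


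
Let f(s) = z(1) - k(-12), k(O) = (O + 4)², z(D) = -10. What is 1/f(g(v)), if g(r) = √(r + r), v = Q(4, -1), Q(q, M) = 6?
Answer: -1/74 ≈ -0.013514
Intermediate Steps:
v = 6
k(O) = (4 + O)²
g(r) = √2*√r (g(r) = √(2*r) = √2*√r)
f(s) = -74 (f(s) = -10 - (4 - 12)² = -10 - 1*(-8)² = -10 - 1*64 = -10 - 64 = -74)
1/f(g(v)) = 1/(-74) = -1/74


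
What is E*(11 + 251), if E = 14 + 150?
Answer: 42968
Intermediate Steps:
E = 164
E*(11 + 251) = 164*(11 + 251) = 164*262 = 42968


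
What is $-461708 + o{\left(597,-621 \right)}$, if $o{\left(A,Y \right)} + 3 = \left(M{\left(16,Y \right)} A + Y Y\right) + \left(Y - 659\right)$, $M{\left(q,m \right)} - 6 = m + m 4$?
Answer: $-1927453$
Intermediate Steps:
$M{\left(q,m \right)} = 6 + 5 m$ ($M{\left(q,m \right)} = 6 + \left(m + m 4\right) = 6 + \left(m + 4 m\right) = 6 + 5 m$)
$o{\left(A,Y \right)} = -662 + Y + Y^{2} + A \left(6 + 5 Y\right)$ ($o{\left(A,Y \right)} = -3 + \left(\left(\left(6 + 5 Y\right) A + Y Y\right) + \left(Y - 659\right)\right) = -3 + \left(\left(A \left(6 + 5 Y\right) + Y^{2}\right) + \left(-659 + Y\right)\right) = -3 + \left(\left(Y^{2} + A \left(6 + 5 Y\right)\right) + \left(-659 + Y\right)\right) = -3 + \left(-659 + Y + Y^{2} + A \left(6 + 5 Y\right)\right) = -662 + Y + Y^{2} + A \left(6 + 5 Y\right)$)
$-461708 + o{\left(597,-621 \right)} = -461708 + \left(-662 - 621 + \left(-621\right)^{2} + 597 \left(6 + 5 \left(-621\right)\right)\right) = -461708 + \left(-662 - 621 + 385641 + 597 \left(6 - 3105\right)\right) = -461708 + \left(-662 - 621 + 385641 + 597 \left(-3099\right)\right) = -461708 - 1465745 = -1927453$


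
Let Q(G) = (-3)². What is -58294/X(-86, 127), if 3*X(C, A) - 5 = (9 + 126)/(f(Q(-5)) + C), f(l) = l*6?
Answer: -5596224/25 ≈ -2.2385e+5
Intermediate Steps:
Q(G) = 9
f(l) = 6*l
X(C, A) = 5/3 + 45/(54 + C) (X(C, A) = 5/3 + ((9 + 126)/(6*9 + C))/3 = 5/3 + (135/(54 + C))/3 = 5/3 + 45/(54 + C))
-58294/X(-86, 127) = -58294*3*(54 - 86)/(5*(81 - 86)) = -58294/((5/3)*(-5)/(-32)) = -58294/((5/3)*(-1/32)*(-5)) = -58294/25/96 = -58294*96/25 = -5596224/25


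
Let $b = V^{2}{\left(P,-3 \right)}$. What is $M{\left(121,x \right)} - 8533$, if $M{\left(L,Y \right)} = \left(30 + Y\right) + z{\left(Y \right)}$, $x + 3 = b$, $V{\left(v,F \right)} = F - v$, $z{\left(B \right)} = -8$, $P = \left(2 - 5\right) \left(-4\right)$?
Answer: $-8289$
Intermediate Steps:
$P = 12$ ($P = \left(-3\right) \left(-4\right) = 12$)
$b = 225$ ($b = \left(-3 - 12\right)^{2} = \left(-15\right)^{2} = 225$)
$x = 222$ ($x = -3 + 225 = 222$)
$M{\left(L,Y \right)} = 22 + Y$ ($M{\left(L,Y \right)} = \left(30 + Y\right) - 8 = 22 + Y$)
$M{\left(121,x \right)} - 8533 = \left(22 + 222\right) - 8533 = 244 - 8533 = -8289$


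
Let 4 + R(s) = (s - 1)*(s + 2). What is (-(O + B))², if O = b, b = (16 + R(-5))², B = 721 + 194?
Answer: 3294225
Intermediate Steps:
B = 915
R(s) = -4 + (-1 + s)*(2 + s) (R(s) = -4 + (s - 1)*(s + 2) = -4 + (-1 + s)*(2 + s))
b = 900 (b = (16 + (-6 - 5 + (-5)²))² = (16 + (-6 - 5 + 25))² = (16 + 14)² = 30² = 900)
O = 900
(-(O + B))² = (-(900 + 915))² = (-1*1815)² = (-1815)² = 3294225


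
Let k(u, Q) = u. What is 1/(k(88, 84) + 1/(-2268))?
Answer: 2268/199583 ≈ 0.011364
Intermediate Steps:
1/(k(88, 84) + 1/(-2268)) = 1/(88 + 1/(-2268)) = 1/(88 - 1/2268) = 1/(199583/2268) = 2268/199583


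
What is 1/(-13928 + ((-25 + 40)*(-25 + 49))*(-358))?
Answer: -1/142808 ≈ -7.0024e-6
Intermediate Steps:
1/(-13928 + ((-25 + 40)*(-25 + 49))*(-358)) = 1/(-13928 + (15*24)*(-358)) = 1/(-13928 + 360*(-358)) = 1/(-13928 - 128880) = 1/(-142808) = -1/142808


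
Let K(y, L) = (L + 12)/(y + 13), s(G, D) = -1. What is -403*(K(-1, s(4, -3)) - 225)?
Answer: 1083667/12 ≈ 90306.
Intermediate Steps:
K(y, L) = (12 + L)/(13 + y)
-403*(K(-1, s(4, -3)) - 225) = -403*((12 - 1)/(13 - 1) - 225) = -403*(11/12 - 225) = -403*(-2689/12) = 1083667/12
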